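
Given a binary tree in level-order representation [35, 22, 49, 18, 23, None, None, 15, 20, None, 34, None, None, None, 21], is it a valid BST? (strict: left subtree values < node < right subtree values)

Level-order array: [35, 22, 49, 18, 23, None, None, 15, 20, None, 34, None, None, None, 21]
Validate using subtree bounds (lo, hi): at each node, require lo < value < hi,
then recurse left with hi=value and right with lo=value.
Preorder trace (stopping at first violation):
  at node 35 with bounds (-inf, +inf): OK
  at node 22 with bounds (-inf, 35): OK
  at node 18 with bounds (-inf, 22): OK
  at node 15 with bounds (-inf, 18): OK
  at node 20 with bounds (18, 22): OK
  at node 21 with bounds (20, 22): OK
  at node 23 with bounds (22, 35): OK
  at node 34 with bounds (23, 35): OK
  at node 49 with bounds (35, +inf): OK
No violation found at any node.
Result: Valid BST


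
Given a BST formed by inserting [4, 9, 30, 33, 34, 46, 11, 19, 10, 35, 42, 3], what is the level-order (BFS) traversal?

Tree insertion order: [4, 9, 30, 33, 34, 46, 11, 19, 10, 35, 42, 3]
Tree (level-order array): [4, 3, 9, None, None, None, 30, 11, 33, 10, 19, None, 34, None, None, None, None, None, 46, 35, None, None, 42]
BFS from the root, enqueuing left then right child of each popped node:
  queue [4] -> pop 4, enqueue [3, 9], visited so far: [4]
  queue [3, 9] -> pop 3, enqueue [none], visited so far: [4, 3]
  queue [9] -> pop 9, enqueue [30], visited so far: [4, 3, 9]
  queue [30] -> pop 30, enqueue [11, 33], visited so far: [4, 3, 9, 30]
  queue [11, 33] -> pop 11, enqueue [10, 19], visited so far: [4, 3, 9, 30, 11]
  queue [33, 10, 19] -> pop 33, enqueue [34], visited so far: [4, 3, 9, 30, 11, 33]
  queue [10, 19, 34] -> pop 10, enqueue [none], visited so far: [4, 3, 9, 30, 11, 33, 10]
  queue [19, 34] -> pop 19, enqueue [none], visited so far: [4, 3, 9, 30, 11, 33, 10, 19]
  queue [34] -> pop 34, enqueue [46], visited so far: [4, 3, 9, 30, 11, 33, 10, 19, 34]
  queue [46] -> pop 46, enqueue [35], visited so far: [4, 3, 9, 30, 11, 33, 10, 19, 34, 46]
  queue [35] -> pop 35, enqueue [42], visited so far: [4, 3, 9, 30, 11, 33, 10, 19, 34, 46, 35]
  queue [42] -> pop 42, enqueue [none], visited so far: [4, 3, 9, 30, 11, 33, 10, 19, 34, 46, 35, 42]
Result: [4, 3, 9, 30, 11, 33, 10, 19, 34, 46, 35, 42]


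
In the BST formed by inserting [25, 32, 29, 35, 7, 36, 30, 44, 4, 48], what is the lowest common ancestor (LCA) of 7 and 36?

Tree insertion order: [25, 32, 29, 35, 7, 36, 30, 44, 4, 48]
Tree (level-order array): [25, 7, 32, 4, None, 29, 35, None, None, None, 30, None, 36, None, None, None, 44, None, 48]
In a BST, the LCA of p=7, q=36 is the first node v on the
root-to-leaf path with p <= v <= q (go left if both < v, right if both > v).
Walk from root:
  at 25: 7 <= 25 <= 36, this is the LCA
LCA = 25


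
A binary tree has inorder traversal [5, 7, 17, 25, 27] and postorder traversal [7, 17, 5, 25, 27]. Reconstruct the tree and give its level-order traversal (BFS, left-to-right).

Inorder:   [5, 7, 17, 25, 27]
Postorder: [7, 17, 5, 25, 27]
Algorithm: postorder visits root last, so walk postorder right-to-left;
each value is the root of the current inorder slice — split it at that
value, recurse on the right subtree first, then the left.
Recursive splits:
  root=27; inorder splits into left=[5, 7, 17, 25], right=[]
  root=25; inorder splits into left=[5, 7, 17], right=[]
  root=5; inorder splits into left=[], right=[7, 17]
  root=17; inorder splits into left=[7], right=[]
  root=7; inorder splits into left=[], right=[]
Reconstructed level-order: [27, 25, 5, 17, 7]


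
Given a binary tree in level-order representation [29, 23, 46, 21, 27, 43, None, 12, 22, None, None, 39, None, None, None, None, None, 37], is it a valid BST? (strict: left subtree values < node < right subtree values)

Level-order array: [29, 23, 46, 21, 27, 43, None, 12, 22, None, None, 39, None, None, None, None, None, 37]
Validate using subtree bounds (lo, hi): at each node, require lo < value < hi,
then recurse left with hi=value and right with lo=value.
Preorder trace (stopping at first violation):
  at node 29 with bounds (-inf, +inf): OK
  at node 23 with bounds (-inf, 29): OK
  at node 21 with bounds (-inf, 23): OK
  at node 12 with bounds (-inf, 21): OK
  at node 22 with bounds (21, 23): OK
  at node 27 with bounds (23, 29): OK
  at node 46 with bounds (29, +inf): OK
  at node 43 with bounds (29, 46): OK
  at node 39 with bounds (29, 43): OK
  at node 37 with bounds (29, 39): OK
No violation found at any node.
Result: Valid BST


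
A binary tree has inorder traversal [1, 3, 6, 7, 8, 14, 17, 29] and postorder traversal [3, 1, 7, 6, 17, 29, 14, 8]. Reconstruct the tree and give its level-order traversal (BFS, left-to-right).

Inorder:   [1, 3, 6, 7, 8, 14, 17, 29]
Postorder: [3, 1, 7, 6, 17, 29, 14, 8]
Algorithm: postorder visits root last, so walk postorder right-to-left;
each value is the root of the current inorder slice — split it at that
value, recurse on the right subtree first, then the left.
Recursive splits:
  root=8; inorder splits into left=[1, 3, 6, 7], right=[14, 17, 29]
  root=14; inorder splits into left=[], right=[17, 29]
  root=29; inorder splits into left=[17], right=[]
  root=17; inorder splits into left=[], right=[]
  root=6; inorder splits into left=[1, 3], right=[7]
  root=7; inorder splits into left=[], right=[]
  root=1; inorder splits into left=[], right=[3]
  root=3; inorder splits into left=[], right=[]
Reconstructed level-order: [8, 6, 14, 1, 7, 29, 3, 17]


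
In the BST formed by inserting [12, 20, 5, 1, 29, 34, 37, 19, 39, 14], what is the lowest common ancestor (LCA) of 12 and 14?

Tree insertion order: [12, 20, 5, 1, 29, 34, 37, 19, 39, 14]
Tree (level-order array): [12, 5, 20, 1, None, 19, 29, None, None, 14, None, None, 34, None, None, None, 37, None, 39]
In a BST, the LCA of p=12, q=14 is the first node v on the
root-to-leaf path with p <= v <= q (go left if both < v, right if both > v).
Walk from root:
  at 12: 12 <= 12 <= 14, this is the LCA
LCA = 12


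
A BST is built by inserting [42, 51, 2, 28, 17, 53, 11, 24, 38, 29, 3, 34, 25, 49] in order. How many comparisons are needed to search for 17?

Search path for 17: 42 -> 2 -> 28 -> 17
Found: True
Comparisons: 4


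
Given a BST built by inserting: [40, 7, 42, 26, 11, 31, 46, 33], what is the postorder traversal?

Tree insertion order: [40, 7, 42, 26, 11, 31, 46, 33]
Tree (level-order array): [40, 7, 42, None, 26, None, 46, 11, 31, None, None, None, None, None, 33]
Postorder traversal: [11, 33, 31, 26, 7, 46, 42, 40]


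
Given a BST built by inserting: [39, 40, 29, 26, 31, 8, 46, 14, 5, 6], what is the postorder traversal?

Tree insertion order: [39, 40, 29, 26, 31, 8, 46, 14, 5, 6]
Tree (level-order array): [39, 29, 40, 26, 31, None, 46, 8, None, None, None, None, None, 5, 14, None, 6]
Postorder traversal: [6, 5, 14, 8, 26, 31, 29, 46, 40, 39]


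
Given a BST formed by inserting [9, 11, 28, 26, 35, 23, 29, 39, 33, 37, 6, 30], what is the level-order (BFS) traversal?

Tree insertion order: [9, 11, 28, 26, 35, 23, 29, 39, 33, 37, 6, 30]
Tree (level-order array): [9, 6, 11, None, None, None, 28, 26, 35, 23, None, 29, 39, None, None, None, 33, 37, None, 30]
BFS from the root, enqueuing left then right child of each popped node:
  queue [9] -> pop 9, enqueue [6, 11], visited so far: [9]
  queue [6, 11] -> pop 6, enqueue [none], visited so far: [9, 6]
  queue [11] -> pop 11, enqueue [28], visited so far: [9, 6, 11]
  queue [28] -> pop 28, enqueue [26, 35], visited so far: [9, 6, 11, 28]
  queue [26, 35] -> pop 26, enqueue [23], visited so far: [9, 6, 11, 28, 26]
  queue [35, 23] -> pop 35, enqueue [29, 39], visited so far: [9, 6, 11, 28, 26, 35]
  queue [23, 29, 39] -> pop 23, enqueue [none], visited so far: [9, 6, 11, 28, 26, 35, 23]
  queue [29, 39] -> pop 29, enqueue [33], visited so far: [9, 6, 11, 28, 26, 35, 23, 29]
  queue [39, 33] -> pop 39, enqueue [37], visited so far: [9, 6, 11, 28, 26, 35, 23, 29, 39]
  queue [33, 37] -> pop 33, enqueue [30], visited so far: [9, 6, 11, 28, 26, 35, 23, 29, 39, 33]
  queue [37, 30] -> pop 37, enqueue [none], visited so far: [9, 6, 11, 28, 26, 35, 23, 29, 39, 33, 37]
  queue [30] -> pop 30, enqueue [none], visited so far: [9, 6, 11, 28, 26, 35, 23, 29, 39, 33, 37, 30]
Result: [9, 6, 11, 28, 26, 35, 23, 29, 39, 33, 37, 30]


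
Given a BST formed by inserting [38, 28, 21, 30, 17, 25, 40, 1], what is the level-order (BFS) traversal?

Tree insertion order: [38, 28, 21, 30, 17, 25, 40, 1]
Tree (level-order array): [38, 28, 40, 21, 30, None, None, 17, 25, None, None, 1]
BFS from the root, enqueuing left then right child of each popped node:
  queue [38] -> pop 38, enqueue [28, 40], visited so far: [38]
  queue [28, 40] -> pop 28, enqueue [21, 30], visited so far: [38, 28]
  queue [40, 21, 30] -> pop 40, enqueue [none], visited so far: [38, 28, 40]
  queue [21, 30] -> pop 21, enqueue [17, 25], visited so far: [38, 28, 40, 21]
  queue [30, 17, 25] -> pop 30, enqueue [none], visited so far: [38, 28, 40, 21, 30]
  queue [17, 25] -> pop 17, enqueue [1], visited so far: [38, 28, 40, 21, 30, 17]
  queue [25, 1] -> pop 25, enqueue [none], visited so far: [38, 28, 40, 21, 30, 17, 25]
  queue [1] -> pop 1, enqueue [none], visited so far: [38, 28, 40, 21, 30, 17, 25, 1]
Result: [38, 28, 40, 21, 30, 17, 25, 1]


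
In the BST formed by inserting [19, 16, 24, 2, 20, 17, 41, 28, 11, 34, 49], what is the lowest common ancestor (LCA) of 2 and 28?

Tree insertion order: [19, 16, 24, 2, 20, 17, 41, 28, 11, 34, 49]
Tree (level-order array): [19, 16, 24, 2, 17, 20, 41, None, 11, None, None, None, None, 28, 49, None, None, None, 34]
In a BST, the LCA of p=2, q=28 is the first node v on the
root-to-leaf path with p <= v <= q (go left if both < v, right if both > v).
Walk from root:
  at 19: 2 <= 19 <= 28, this is the LCA
LCA = 19


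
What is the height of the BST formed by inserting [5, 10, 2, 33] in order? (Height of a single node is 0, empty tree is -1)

Insertion order: [5, 10, 2, 33]
Tree (level-order array): [5, 2, 10, None, None, None, 33]
Compute height bottom-up (empty subtree = -1):
  height(2) = 1 + max(-1, -1) = 0
  height(33) = 1 + max(-1, -1) = 0
  height(10) = 1 + max(-1, 0) = 1
  height(5) = 1 + max(0, 1) = 2
Height = 2


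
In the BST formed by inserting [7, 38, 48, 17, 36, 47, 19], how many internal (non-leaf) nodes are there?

Tree built from: [7, 38, 48, 17, 36, 47, 19]
Tree (level-order array): [7, None, 38, 17, 48, None, 36, 47, None, 19]
Rule: An internal node has at least one child.
Per-node child counts:
  node 7: 1 child(ren)
  node 38: 2 child(ren)
  node 17: 1 child(ren)
  node 36: 1 child(ren)
  node 19: 0 child(ren)
  node 48: 1 child(ren)
  node 47: 0 child(ren)
Matching nodes: [7, 38, 17, 36, 48]
Count of internal (non-leaf) nodes: 5


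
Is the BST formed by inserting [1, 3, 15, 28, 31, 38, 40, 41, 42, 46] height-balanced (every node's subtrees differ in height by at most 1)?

Tree (level-order array): [1, None, 3, None, 15, None, 28, None, 31, None, 38, None, 40, None, 41, None, 42, None, 46]
Definition: a tree is height-balanced if, at every node, |h(left) - h(right)| <= 1 (empty subtree has height -1).
Bottom-up per-node check:
  node 46: h_left=-1, h_right=-1, diff=0 [OK], height=0
  node 42: h_left=-1, h_right=0, diff=1 [OK], height=1
  node 41: h_left=-1, h_right=1, diff=2 [FAIL (|-1-1|=2 > 1)], height=2
  node 40: h_left=-1, h_right=2, diff=3 [FAIL (|-1-2|=3 > 1)], height=3
  node 38: h_left=-1, h_right=3, diff=4 [FAIL (|-1-3|=4 > 1)], height=4
  node 31: h_left=-1, h_right=4, diff=5 [FAIL (|-1-4|=5 > 1)], height=5
  node 28: h_left=-1, h_right=5, diff=6 [FAIL (|-1-5|=6 > 1)], height=6
  node 15: h_left=-1, h_right=6, diff=7 [FAIL (|-1-6|=7 > 1)], height=7
  node 3: h_left=-1, h_right=7, diff=8 [FAIL (|-1-7|=8 > 1)], height=8
  node 1: h_left=-1, h_right=8, diff=9 [FAIL (|-1-8|=9 > 1)], height=9
Node 41 violates the condition: |-1 - 1| = 2 > 1.
Result: Not balanced


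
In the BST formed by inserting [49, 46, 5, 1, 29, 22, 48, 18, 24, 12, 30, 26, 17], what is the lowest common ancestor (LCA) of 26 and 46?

Tree insertion order: [49, 46, 5, 1, 29, 22, 48, 18, 24, 12, 30, 26, 17]
Tree (level-order array): [49, 46, None, 5, 48, 1, 29, None, None, None, None, 22, 30, 18, 24, None, None, 12, None, None, 26, None, 17]
In a BST, the LCA of p=26, q=46 is the first node v on the
root-to-leaf path with p <= v <= q (go left if both < v, right if both > v).
Walk from root:
  at 49: both 26 and 46 < 49, go left
  at 46: 26 <= 46 <= 46, this is the LCA
LCA = 46


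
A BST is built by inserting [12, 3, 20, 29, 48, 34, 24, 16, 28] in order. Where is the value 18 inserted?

Starting tree (level order): [12, 3, 20, None, None, 16, 29, None, None, 24, 48, None, 28, 34]
Insertion path: 12 -> 20 -> 16
Result: insert 18 as right child of 16
Final tree (level order): [12, 3, 20, None, None, 16, 29, None, 18, 24, 48, None, None, None, 28, 34]


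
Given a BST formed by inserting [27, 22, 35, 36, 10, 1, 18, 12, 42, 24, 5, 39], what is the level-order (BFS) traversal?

Tree insertion order: [27, 22, 35, 36, 10, 1, 18, 12, 42, 24, 5, 39]
Tree (level-order array): [27, 22, 35, 10, 24, None, 36, 1, 18, None, None, None, 42, None, 5, 12, None, 39]
BFS from the root, enqueuing left then right child of each popped node:
  queue [27] -> pop 27, enqueue [22, 35], visited so far: [27]
  queue [22, 35] -> pop 22, enqueue [10, 24], visited so far: [27, 22]
  queue [35, 10, 24] -> pop 35, enqueue [36], visited so far: [27, 22, 35]
  queue [10, 24, 36] -> pop 10, enqueue [1, 18], visited so far: [27, 22, 35, 10]
  queue [24, 36, 1, 18] -> pop 24, enqueue [none], visited so far: [27, 22, 35, 10, 24]
  queue [36, 1, 18] -> pop 36, enqueue [42], visited so far: [27, 22, 35, 10, 24, 36]
  queue [1, 18, 42] -> pop 1, enqueue [5], visited so far: [27, 22, 35, 10, 24, 36, 1]
  queue [18, 42, 5] -> pop 18, enqueue [12], visited so far: [27, 22, 35, 10, 24, 36, 1, 18]
  queue [42, 5, 12] -> pop 42, enqueue [39], visited so far: [27, 22, 35, 10, 24, 36, 1, 18, 42]
  queue [5, 12, 39] -> pop 5, enqueue [none], visited so far: [27, 22, 35, 10, 24, 36, 1, 18, 42, 5]
  queue [12, 39] -> pop 12, enqueue [none], visited so far: [27, 22, 35, 10, 24, 36, 1, 18, 42, 5, 12]
  queue [39] -> pop 39, enqueue [none], visited so far: [27, 22, 35, 10, 24, 36, 1, 18, 42, 5, 12, 39]
Result: [27, 22, 35, 10, 24, 36, 1, 18, 42, 5, 12, 39]


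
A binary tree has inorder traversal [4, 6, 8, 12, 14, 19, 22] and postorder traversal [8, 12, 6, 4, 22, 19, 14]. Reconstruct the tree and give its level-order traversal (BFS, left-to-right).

Inorder:   [4, 6, 8, 12, 14, 19, 22]
Postorder: [8, 12, 6, 4, 22, 19, 14]
Algorithm: postorder visits root last, so walk postorder right-to-left;
each value is the root of the current inorder slice — split it at that
value, recurse on the right subtree first, then the left.
Recursive splits:
  root=14; inorder splits into left=[4, 6, 8, 12], right=[19, 22]
  root=19; inorder splits into left=[], right=[22]
  root=22; inorder splits into left=[], right=[]
  root=4; inorder splits into left=[], right=[6, 8, 12]
  root=6; inorder splits into left=[], right=[8, 12]
  root=12; inorder splits into left=[8], right=[]
  root=8; inorder splits into left=[], right=[]
Reconstructed level-order: [14, 4, 19, 6, 22, 12, 8]


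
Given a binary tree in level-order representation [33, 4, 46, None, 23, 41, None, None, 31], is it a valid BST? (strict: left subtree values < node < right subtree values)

Level-order array: [33, 4, 46, None, 23, 41, None, None, 31]
Validate using subtree bounds (lo, hi): at each node, require lo < value < hi,
then recurse left with hi=value and right with lo=value.
Preorder trace (stopping at first violation):
  at node 33 with bounds (-inf, +inf): OK
  at node 4 with bounds (-inf, 33): OK
  at node 23 with bounds (4, 33): OK
  at node 31 with bounds (23, 33): OK
  at node 46 with bounds (33, +inf): OK
  at node 41 with bounds (33, 46): OK
No violation found at any node.
Result: Valid BST


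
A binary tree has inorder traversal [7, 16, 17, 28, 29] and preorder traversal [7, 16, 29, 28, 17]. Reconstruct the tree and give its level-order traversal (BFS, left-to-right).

Inorder:  [7, 16, 17, 28, 29]
Preorder: [7, 16, 29, 28, 17]
Algorithm: preorder visits root first, so consume preorder in order;
for each root, split the current inorder slice at that value into
left-subtree inorder and right-subtree inorder, then recurse.
Recursive splits:
  root=7; inorder splits into left=[], right=[16, 17, 28, 29]
  root=16; inorder splits into left=[], right=[17, 28, 29]
  root=29; inorder splits into left=[17, 28], right=[]
  root=28; inorder splits into left=[17], right=[]
  root=17; inorder splits into left=[], right=[]
Reconstructed level-order: [7, 16, 29, 28, 17]


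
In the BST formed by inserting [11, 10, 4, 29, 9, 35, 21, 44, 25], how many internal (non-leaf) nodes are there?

Tree built from: [11, 10, 4, 29, 9, 35, 21, 44, 25]
Tree (level-order array): [11, 10, 29, 4, None, 21, 35, None, 9, None, 25, None, 44]
Rule: An internal node has at least one child.
Per-node child counts:
  node 11: 2 child(ren)
  node 10: 1 child(ren)
  node 4: 1 child(ren)
  node 9: 0 child(ren)
  node 29: 2 child(ren)
  node 21: 1 child(ren)
  node 25: 0 child(ren)
  node 35: 1 child(ren)
  node 44: 0 child(ren)
Matching nodes: [11, 10, 4, 29, 21, 35]
Count of internal (non-leaf) nodes: 6


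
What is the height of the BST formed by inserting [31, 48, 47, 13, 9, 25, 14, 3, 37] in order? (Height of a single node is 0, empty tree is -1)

Insertion order: [31, 48, 47, 13, 9, 25, 14, 3, 37]
Tree (level-order array): [31, 13, 48, 9, 25, 47, None, 3, None, 14, None, 37]
Compute height bottom-up (empty subtree = -1):
  height(3) = 1 + max(-1, -1) = 0
  height(9) = 1 + max(0, -1) = 1
  height(14) = 1 + max(-1, -1) = 0
  height(25) = 1 + max(0, -1) = 1
  height(13) = 1 + max(1, 1) = 2
  height(37) = 1 + max(-1, -1) = 0
  height(47) = 1 + max(0, -1) = 1
  height(48) = 1 + max(1, -1) = 2
  height(31) = 1 + max(2, 2) = 3
Height = 3


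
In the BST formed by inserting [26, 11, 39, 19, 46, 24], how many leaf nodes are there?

Tree built from: [26, 11, 39, 19, 46, 24]
Tree (level-order array): [26, 11, 39, None, 19, None, 46, None, 24]
Rule: A leaf has 0 children.
Per-node child counts:
  node 26: 2 child(ren)
  node 11: 1 child(ren)
  node 19: 1 child(ren)
  node 24: 0 child(ren)
  node 39: 1 child(ren)
  node 46: 0 child(ren)
Matching nodes: [24, 46]
Count of leaf nodes: 2


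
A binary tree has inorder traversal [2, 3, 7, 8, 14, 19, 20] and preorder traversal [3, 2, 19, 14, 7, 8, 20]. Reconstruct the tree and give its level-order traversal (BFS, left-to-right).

Inorder:  [2, 3, 7, 8, 14, 19, 20]
Preorder: [3, 2, 19, 14, 7, 8, 20]
Algorithm: preorder visits root first, so consume preorder in order;
for each root, split the current inorder slice at that value into
left-subtree inorder and right-subtree inorder, then recurse.
Recursive splits:
  root=3; inorder splits into left=[2], right=[7, 8, 14, 19, 20]
  root=2; inorder splits into left=[], right=[]
  root=19; inorder splits into left=[7, 8, 14], right=[20]
  root=14; inorder splits into left=[7, 8], right=[]
  root=7; inorder splits into left=[], right=[8]
  root=8; inorder splits into left=[], right=[]
  root=20; inorder splits into left=[], right=[]
Reconstructed level-order: [3, 2, 19, 14, 20, 7, 8]


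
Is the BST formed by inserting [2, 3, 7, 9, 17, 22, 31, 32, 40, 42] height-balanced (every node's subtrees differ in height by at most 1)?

Tree (level-order array): [2, None, 3, None, 7, None, 9, None, 17, None, 22, None, 31, None, 32, None, 40, None, 42]
Definition: a tree is height-balanced if, at every node, |h(left) - h(right)| <= 1 (empty subtree has height -1).
Bottom-up per-node check:
  node 42: h_left=-1, h_right=-1, diff=0 [OK], height=0
  node 40: h_left=-1, h_right=0, diff=1 [OK], height=1
  node 32: h_left=-1, h_right=1, diff=2 [FAIL (|-1-1|=2 > 1)], height=2
  node 31: h_left=-1, h_right=2, diff=3 [FAIL (|-1-2|=3 > 1)], height=3
  node 22: h_left=-1, h_right=3, diff=4 [FAIL (|-1-3|=4 > 1)], height=4
  node 17: h_left=-1, h_right=4, diff=5 [FAIL (|-1-4|=5 > 1)], height=5
  node 9: h_left=-1, h_right=5, diff=6 [FAIL (|-1-5|=6 > 1)], height=6
  node 7: h_left=-1, h_right=6, diff=7 [FAIL (|-1-6|=7 > 1)], height=7
  node 3: h_left=-1, h_right=7, diff=8 [FAIL (|-1-7|=8 > 1)], height=8
  node 2: h_left=-1, h_right=8, diff=9 [FAIL (|-1-8|=9 > 1)], height=9
Node 32 violates the condition: |-1 - 1| = 2 > 1.
Result: Not balanced


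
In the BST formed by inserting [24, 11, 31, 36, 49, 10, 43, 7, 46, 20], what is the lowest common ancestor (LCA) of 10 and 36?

Tree insertion order: [24, 11, 31, 36, 49, 10, 43, 7, 46, 20]
Tree (level-order array): [24, 11, 31, 10, 20, None, 36, 7, None, None, None, None, 49, None, None, 43, None, None, 46]
In a BST, the LCA of p=10, q=36 is the first node v on the
root-to-leaf path with p <= v <= q (go left if both < v, right if both > v).
Walk from root:
  at 24: 10 <= 24 <= 36, this is the LCA
LCA = 24


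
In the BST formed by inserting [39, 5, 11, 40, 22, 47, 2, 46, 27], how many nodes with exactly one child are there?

Tree built from: [39, 5, 11, 40, 22, 47, 2, 46, 27]
Tree (level-order array): [39, 5, 40, 2, 11, None, 47, None, None, None, 22, 46, None, None, 27]
Rule: These are nodes with exactly 1 non-null child.
Per-node child counts:
  node 39: 2 child(ren)
  node 5: 2 child(ren)
  node 2: 0 child(ren)
  node 11: 1 child(ren)
  node 22: 1 child(ren)
  node 27: 0 child(ren)
  node 40: 1 child(ren)
  node 47: 1 child(ren)
  node 46: 0 child(ren)
Matching nodes: [11, 22, 40, 47]
Count of nodes with exactly one child: 4


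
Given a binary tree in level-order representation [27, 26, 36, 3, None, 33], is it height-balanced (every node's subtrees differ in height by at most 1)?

Tree (level-order array): [27, 26, 36, 3, None, 33]
Definition: a tree is height-balanced if, at every node, |h(left) - h(right)| <= 1 (empty subtree has height -1).
Bottom-up per-node check:
  node 3: h_left=-1, h_right=-1, diff=0 [OK], height=0
  node 26: h_left=0, h_right=-1, diff=1 [OK], height=1
  node 33: h_left=-1, h_right=-1, diff=0 [OK], height=0
  node 36: h_left=0, h_right=-1, diff=1 [OK], height=1
  node 27: h_left=1, h_right=1, diff=0 [OK], height=2
All nodes satisfy the balance condition.
Result: Balanced


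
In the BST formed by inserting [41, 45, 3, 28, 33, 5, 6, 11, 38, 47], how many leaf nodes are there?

Tree built from: [41, 45, 3, 28, 33, 5, 6, 11, 38, 47]
Tree (level-order array): [41, 3, 45, None, 28, None, 47, 5, 33, None, None, None, 6, None, 38, None, 11]
Rule: A leaf has 0 children.
Per-node child counts:
  node 41: 2 child(ren)
  node 3: 1 child(ren)
  node 28: 2 child(ren)
  node 5: 1 child(ren)
  node 6: 1 child(ren)
  node 11: 0 child(ren)
  node 33: 1 child(ren)
  node 38: 0 child(ren)
  node 45: 1 child(ren)
  node 47: 0 child(ren)
Matching nodes: [11, 38, 47]
Count of leaf nodes: 3


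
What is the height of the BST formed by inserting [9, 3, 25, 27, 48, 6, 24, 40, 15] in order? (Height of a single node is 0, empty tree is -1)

Insertion order: [9, 3, 25, 27, 48, 6, 24, 40, 15]
Tree (level-order array): [9, 3, 25, None, 6, 24, 27, None, None, 15, None, None, 48, None, None, 40]
Compute height bottom-up (empty subtree = -1):
  height(6) = 1 + max(-1, -1) = 0
  height(3) = 1 + max(-1, 0) = 1
  height(15) = 1 + max(-1, -1) = 0
  height(24) = 1 + max(0, -1) = 1
  height(40) = 1 + max(-1, -1) = 0
  height(48) = 1 + max(0, -1) = 1
  height(27) = 1 + max(-1, 1) = 2
  height(25) = 1 + max(1, 2) = 3
  height(9) = 1 + max(1, 3) = 4
Height = 4


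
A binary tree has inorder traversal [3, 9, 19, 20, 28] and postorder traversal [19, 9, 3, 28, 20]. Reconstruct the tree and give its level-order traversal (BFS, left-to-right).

Inorder:   [3, 9, 19, 20, 28]
Postorder: [19, 9, 3, 28, 20]
Algorithm: postorder visits root last, so walk postorder right-to-left;
each value is the root of the current inorder slice — split it at that
value, recurse on the right subtree first, then the left.
Recursive splits:
  root=20; inorder splits into left=[3, 9, 19], right=[28]
  root=28; inorder splits into left=[], right=[]
  root=3; inorder splits into left=[], right=[9, 19]
  root=9; inorder splits into left=[], right=[19]
  root=19; inorder splits into left=[], right=[]
Reconstructed level-order: [20, 3, 28, 9, 19]


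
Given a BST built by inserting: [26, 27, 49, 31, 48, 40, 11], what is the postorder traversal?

Tree insertion order: [26, 27, 49, 31, 48, 40, 11]
Tree (level-order array): [26, 11, 27, None, None, None, 49, 31, None, None, 48, 40]
Postorder traversal: [11, 40, 48, 31, 49, 27, 26]


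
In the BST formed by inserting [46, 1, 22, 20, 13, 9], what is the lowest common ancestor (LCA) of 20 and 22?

Tree insertion order: [46, 1, 22, 20, 13, 9]
Tree (level-order array): [46, 1, None, None, 22, 20, None, 13, None, 9]
In a BST, the LCA of p=20, q=22 is the first node v on the
root-to-leaf path with p <= v <= q (go left if both < v, right if both > v).
Walk from root:
  at 46: both 20 and 22 < 46, go left
  at 1: both 20 and 22 > 1, go right
  at 22: 20 <= 22 <= 22, this is the LCA
LCA = 22


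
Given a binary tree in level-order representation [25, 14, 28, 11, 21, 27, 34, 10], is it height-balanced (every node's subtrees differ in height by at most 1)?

Tree (level-order array): [25, 14, 28, 11, 21, 27, 34, 10]
Definition: a tree is height-balanced if, at every node, |h(left) - h(right)| <= 1 (empty subtree has height -1).
Bottom-up per-node check:
  node 10: h_left=-1, h_right=-1, diff=0 [OK], height=0
  node 11: h_left=0, h_right=-1, diff=1 [OK], height=1
  node 21: h_left=-1, h_right=-1, diff=0 [OK], height=0
  node 14: h_left=1, h_right=0, diff=1 [OK], height=2
  node 27: h_left=-1, h_right=-1, diff=0 [OK], height=0
  node 34: h_left=-1, h_right=-1, diff=0 [OK], height=0
  node 28: h_left=0, h_right=0, diff=0 [OK], height=1
  node 25: h_left=2, h_right=1, diff=1 [OK], height=3
All nodes satisfy the balance condition.
Result: Balanced


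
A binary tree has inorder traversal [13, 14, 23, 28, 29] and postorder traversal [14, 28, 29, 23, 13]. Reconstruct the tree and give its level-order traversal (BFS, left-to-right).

Inorder:   [13, 14, 23, 28, 29]
Postorder: [14, 28, 29, 23, 13]
Algorithm: postorder visits root last, so walk postorder right-to-left;
each value is the root of the current inorder slice — split it at that
value, recurse on the right subtree first, then the left.
Recursive splits:
  root=13; inorder splits into left=[], right=[14, 23, 28, 29]
  root=23; inorder splits into left=[14], right=[28, 29]
  root=29; inorder splits into left=[28], right=[]
  root=28; inorder splits into left=[], right=[]
  root=14; inorder splits into left=[], right=[]
Reconstructed level-order: [13, 23, 14, 29, 28]


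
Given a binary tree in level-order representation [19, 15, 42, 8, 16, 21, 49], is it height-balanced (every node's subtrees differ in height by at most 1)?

Tree (level-order array): [19, 15, 42, 8, 16, 21, 49]
Definition: a tree is height-balanced if, at every node, |h(left) - h(right)| <= 1 (empty subtree has height -1).
Bottom-up per-node check:
  node 8: h_left=-1, h_right=-1, diff=0 [OK], height=0
  node 16: h_left=-1, h_right=-1, diff=0 [OK], height=0
  node 15: h_left=0, h_right=0, diff=0 [OK], height=1
  node 21: h_left=-1, h_right=-1, diff=0 [OK], height=0
  node 49: h_left=-1, h_right=-1, diff=0 [OK], height=0
  node 42: h_left=0, h_right=0, diff=0 [OK], height=1
  node 19: h_left=1, h_right=1, diff=0 [OK], height=2
All nodes satisfy the balance condition.
Result: Balanced


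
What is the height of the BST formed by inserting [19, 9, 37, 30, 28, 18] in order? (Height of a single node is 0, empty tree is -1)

Insertion order: [19, 9, 37, 30, 28, 18]
Tree (level-order array): [19, 9, 37, None, 18, 30, None, None, None, 28]
Compute height bottom-up (empty subtree = -1):
  height(18) = 1 + max(-1, -1) = 0
  height(9) = 1 + max(-1, 0) = 1
  height(28) = 1 + max(-1, -1) = 0
  height(30) = 1 + max(0, -1) = 1
  height(37) = 1 + max(1, -1) = 2
  height(19) = 1 + max(1, 2) = 3
Height = 3


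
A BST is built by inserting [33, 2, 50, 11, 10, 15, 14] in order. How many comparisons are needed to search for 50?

Search path for 50: 33 -> 50
Found: True
Comparisons: 2


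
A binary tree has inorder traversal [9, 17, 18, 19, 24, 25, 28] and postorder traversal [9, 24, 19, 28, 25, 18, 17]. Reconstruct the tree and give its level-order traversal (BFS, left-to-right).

Inorder:   [9, 17, 18, 19, 24, 25, 28]
Postorder: [9, 24, 19, 28, 25, 18, 17]
Algorithm: postorder visits root last, so walk postorder right-to-left;
each value is the root of the current inorder slice — split it at that
value, recurse on the right subtree first, then the left.
Recursive splits:
  root=17; inorder splits into left=[9], right=[18, 19, 24, 25, 28]
  root=18; inorder splits into left=[], right=[19, 24, 25, 28]
  root=25; inorder splits into left=[19, 24], right=[28]
  root=28; inorder splits into left=[], right=[]
  root=19; inorder splits into left=[], right=[24]
  root=24; inorder splits into left=[], right=[]
  root=9; inorder splits into left=[], right=[]
Reconstructed level-order: [17, 9, 18, 25, 19, 28, 24]


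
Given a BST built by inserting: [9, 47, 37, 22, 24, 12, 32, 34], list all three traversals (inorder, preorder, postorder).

Tree insertion order: [9, 47, 37, 22, 24, 12, 32, 34]
Tree (level-order array): [9, None, 47, 37, None, 22, None, 12, 24, None, None, None, 32, None, 34]
Inorder (L, root, R): [9, 12, 22, 24, 32, 34, 37, 47]
Preorder (root, L, R): [9, 47, 37, 22, 12, 24, 32, 34]
Postorder (L, R, root): [12, 34, 32, 24, 22, 37, 47, 9]


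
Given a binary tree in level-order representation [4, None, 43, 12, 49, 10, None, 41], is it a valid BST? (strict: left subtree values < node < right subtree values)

Level-order array: [4, None, 43, 12, 49, 10, None, 41]
Validate using subtree bounds (lo, hi): at each node, require lo < value < hi,
then recurse left with hi=value and right with lo=value.
Preorder trace (stopping at first violation):
  at node 4 with bounds (-inf, +inf): OK
  at node 43 with bounds (4, +inf): OK
  at node 12 with bounds (4, 43): OK
  at node 10 with bounds (4, 12): OK
  at node 49 with bounds (43, +inf): OK
  at node 41 with bounds (43, 49): VIOLATION
Node 41 violates its bound: not (43 < 41 < 49).
Result: Not a valid BST


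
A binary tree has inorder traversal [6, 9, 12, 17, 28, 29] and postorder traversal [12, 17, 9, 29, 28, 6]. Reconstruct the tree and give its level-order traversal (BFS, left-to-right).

Inorder:   [6, 9, 12, 17, 28, 29]
Postorder: [12, 17, 9, 29, 28, 6]
Algorithm: postorder visits root last, so walk postorder right-to-left;
each value is the root of the current inorder slice — split it at that
value, recurse on the right subtree first, then the left.
Recursive splits:
  root=6; inorder splits into left=[], right=[9, 12, 17, 28, 29]
  root=28; inorder splits into left=[9, 12, 17], right=[29]
  root=29; inorder splits into left=[], right=[]
  root=9; inorder splits into left=[], right=[12, 17]
  root=17; inorder splits into left=[12], right=[]
  root=12; inorder splits into left=[], right=[]
Reconstructed level-order: [6, 28, 9, 29, 17, 12]


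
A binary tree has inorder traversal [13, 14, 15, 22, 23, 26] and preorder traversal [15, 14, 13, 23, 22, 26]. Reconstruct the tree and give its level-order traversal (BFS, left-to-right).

Inorder:  [13, 14, 15, 22, 23, 26]
Preorder: [15, 14, 13, 23, 22, 26]
Algorithm: preorder visits root first, so consume preorder in order;
for each root, split the current inorder slice at that value into
left-subtree inorder and right-subtree inorder, then recurse.
Recursive splits:
  root=15; inorder splits into left=[13, 14], right=[22, 23, 26]
  root=14; inorder splits into left=[13], right=[]
  root=13; inorder splits into left=[], right=[]
  root=23; inorder splits into left=[22], right=[26]
  root=22; inorder splits into left=[], right=[]
  root=26; inorder splits into left=[], right=[]
Reconstructed level-order: [15, 14, 23, 13, 22, 26]


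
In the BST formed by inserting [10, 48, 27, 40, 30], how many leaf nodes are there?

Tree built from: [10, 48, 27, 40, 30]
Tree (level-order array): [10, None, 48, 27, None, None, 40, 30]
Rule: A leaf has 0 children.
Per-node child counts:
  node 10: 1 child(ren)
  node 48: 1 child(ren)
  node 27: 1 child(ren)
  node 40: 1 child(ren)
  node 30: 0 child(ren)
Matching nodes: [30]
Count of leaf nodes: 1


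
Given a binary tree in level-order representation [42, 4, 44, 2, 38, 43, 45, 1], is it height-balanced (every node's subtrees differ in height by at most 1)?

Tree (level-order array): [42, 4, 44, 2, 38, 43, 45, 1]
Definition: a tree is height-balanced if, at every node, |h(left) - h(right)| <= 1 (empty subtree has height -1).
Bottom-up per-node check:
  node 1: h_left=-1, h_right=-1, diff=0 [OK], height=0
  node 2: h_left=0, h_right=-1, diff=1 [OK], height=1
  node 38: h_left=-1, h_right=-1, diff=0 [OK], height=0
  node 4: h_left=1, h_right=0, diff=1 [OK], height=2
  node 43: h_left=-1, h_right=-1, diff=0 [OK], height=0
  node 45: h_left=-1, h_right=-1, diff=0 [OK], height=0
  node 44: h_left=0, h_right=0, diff=0 [OK], height=1
  node 42: h_left=2, h_right=1, diff=1 [OK], height=3
All nodes satisfy the balance condition.
Result: Balanced


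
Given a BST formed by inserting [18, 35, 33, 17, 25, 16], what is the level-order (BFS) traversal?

Tree insertion order: [18, 35, 33, 17, 25, 16]
Tree (level-order array): [18, 17, 35, 16, None, 33, None, None, None, 25]
BFS from the root, enqueuing left then right child of each popped node:
  queue [18] -> pop 18, enqueue [17, 35], visited so far: [18]
  queue [17, 35] -> pop 17, enqueue [16], visited so far: [18, 17]
  queue [35, 16] -> pop 35, enqueue [33], visited so far: [18, 17, 35]
  queue [16, 33] -> pop 16, enqueue [none], visited so far: [18, 17, 35, 16]
  queue [33] -> pop 33, enqueue [25], visited so far: [18, 17, 35, 16, 33]
  queue [25] -> pop 25, enqueue [none], visited so far: [18, 17, 35, 16, 33, 25]
Result: [18, 17, 35, 16, 33, 25]


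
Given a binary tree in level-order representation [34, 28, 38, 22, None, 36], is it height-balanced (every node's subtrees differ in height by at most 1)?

Tree (level-order array): [34, 28, 38, 22, None, 36]
Definition: a tree is height-balanced if, at every node, |h(left) - h(right)| <= 1 (empty subtree has height -1).
Bottom-up per-node check:
  node 22: h_left=-1, h_right=-1, diff=0 [OK], height=0
  node 28: h_left=0, h_right=-1, diff=1 [OK], height=1
  node 36: h_left=-1, h_right=-1, diff=0 [OK], height=0
  node 38: h_left=0, h_right=-1, diff=1 [OK], height=1
  node 34: h_left=1, h_right=1, diff=0 [OK], height=2
All nodes satisfy the balance condition.
Result: Balanced


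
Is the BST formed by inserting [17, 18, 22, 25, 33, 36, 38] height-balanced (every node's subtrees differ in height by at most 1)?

Tree (level-order array): [17, None, 18, None, 22, None, 25, None, 33, None, 36, None, 38]
Definition: a tree is height-balanced if, at every node, |h(left) - h(right)| <= 1 (empty subtree has height -1).
Bottom-up per-node check:
  node 38: h_left=-1, h_right=-1, diff=0 [OK], height=0
  node 36: h_left=-1, h_right=0, diff=1 [OK], height=1
  node 33: h_left=-1, h_right=1, diff=2 [FAIL (|-1-1|=2 > 1)], height=2
  node 25: h_left=-1, h_right=2, diff=3 [FAIL (|-1-2|=3 > 1)], height=3
  node 22: h_left=-1, h_right=3, diff=4 [FAIL (|-1-3|=4 > 1)], height=4
  node 18: h_left=-1, h_right=4, diff=5 [FAIL (|-1-4|=5 > 1)], height=5
  node 17: h_left=-1, h_right=5, diff=6 [FAIL (|-1-5|=6 > 1)], height=6
Node 33 violates the condition: |-1 - 1| = 2 > 1.
Result: Not balanced


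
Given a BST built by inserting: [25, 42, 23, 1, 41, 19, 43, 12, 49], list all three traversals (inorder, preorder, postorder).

Tree insertion order: [25, 42, 23, 1, 41, 19, 43, 12, 49]
Tree (level-order array): [25, 23, 42, 1, None, 41, 43, None, 19, None, None, None, 49, 12]
Inorder (L, root, R): [1, 12, 19, 23, 25, 41, 42, 43, 49]
Preorder (root, L, R): [25, 23, 1, 19, 12, 42, 41, 43, 49]
Postorder (L, R, root): [12, 19, 1, 23, 41, 49, 43, 42, 25]


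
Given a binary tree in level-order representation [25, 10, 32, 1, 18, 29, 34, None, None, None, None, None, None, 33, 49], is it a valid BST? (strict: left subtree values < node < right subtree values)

Level-order array: [25, 10, 32, 1, 18, 29, 34, None, None, None, None, None, None, 33, 49]
Validate using subtree bounds (lo, hi): at each node, require lo < value < hi,
then recurse left with hi=value and right with lo=value.
Preorder trace (stopping at first violation):
  at node 25 with bounds (-inf, +inf): OK
  at node 10 with bounds (-inf, 25): OK
  at node 1 with bounds (-inf, 10): OK
  at node 18 with bounds (10, 25): OK
  at node 32 with bounds (25, +inf): OK
  at node 29 with bounds (25, 32): OK
  at node 34 with bounds (32, +inf): OK
  at node 33 with bounds (32, 34): OK
  at node 49 with bounds (34, +inf): OK
No violation found at any node.
Result: Valid BST


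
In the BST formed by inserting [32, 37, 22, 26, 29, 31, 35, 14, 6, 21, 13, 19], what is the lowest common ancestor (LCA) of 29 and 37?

Tree insertion order: [32, 37, 22, 26, 29, 31, 35, 14, 6, 21, 13, 19]
Tree (level-order array): [32, 22, 37, 14, 26, 35, None, 6, 21, None, 29, None, None, None, 13, 19, None, None, 31]
In a BST, the LCA of p=29, q=37 is the first node v on the
root-to-leaf path with p <= v <= q (go left if both < v, right if both > v).
Walk from root:
  at 32: 29 <= 32 <= 37, this is the LCA
LCA = 32


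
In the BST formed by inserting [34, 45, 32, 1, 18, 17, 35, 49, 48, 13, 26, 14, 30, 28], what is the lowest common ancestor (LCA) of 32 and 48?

Tree insertion order: [34, 45, 32, 1, 18, 17, 35, 49, 48, 13, 26, 14, 30, 28]
Tree (level-order array): [34, 32, 45, 1, None, 35, 49, None, 18, None, None, 48, None, 17, 26, None, None, 13, None, None, 30, None, 14, 28]
In a BST, the LCA of p=32, q=48 is the first node v on the
root-to-leaf path with p <= v <= q (go left if both < v, right if both > v).
Walk from root:
  at 34: 32 <= 34 <= 48, this is the LCA
LCA = 34


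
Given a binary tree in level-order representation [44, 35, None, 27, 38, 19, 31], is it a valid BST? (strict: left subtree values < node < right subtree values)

Level-order array: [44, 35, None, 27, 38, 19, 31]
Validate using subtree bounds (lo, hi): at each node, require lo < value < hi,
then recurse left with hi=value and right with lo=value.
Preorder trace (stopping at first violation):
  at node 44 with bounds (-inf, +inf): OK
  at node 35 with bounds (-inf, 44): OK
  at node 27 with bounds (-inf, 35): OK
  at node 19 with bounds (-inf, 27): OK
  at node 31 with bounds (27, 35): OK
  at node 38 with bounds (35, 44): OK
No violation found at any node.
Result: Valid BST


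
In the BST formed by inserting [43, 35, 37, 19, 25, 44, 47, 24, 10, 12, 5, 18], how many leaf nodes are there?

Tree built from: [43, 35, 37, 19, 25, 44, 47, 24, 10, 12, 5, 18]
Tree (level-order array): [43, 35, 44, 19, 37, None, 47, 10, 25, None, None, None, None, 5, 12, 24, None, None, None, None, 18]
Rule: A leaf has 0 children.
Per-node child counts:
  node 43: 2 child(ren)
  node 35: 2 child(ren)
  node 19: 2 child(ren)
  node 10: 2 child(ren)
  node 5: 0 child(ren)
  node 12: 1 child(ren)
  node 18: 0 child(ren)
  node 25: 1 child(ren)
  node 24: 0 child(ren)
  node 37: 0 child(ren)
  node 44: 1 child(ren)
  node 47: 0 child(ren)
Matching nodes: [5, 18, 24, 37, 47]
Count of leaf nodes: 5


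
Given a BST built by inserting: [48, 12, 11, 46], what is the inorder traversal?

Tree insertion order: [48, 12, 11, 46]
Tree (level-order array): [48, 12, None, 11, 46]
Inorder traversal: [11, 12, 46, 48]


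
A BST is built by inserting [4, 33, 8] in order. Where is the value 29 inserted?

Starting tree (level order): [4, None, 33, 8]
Insertion path: 4 -> 33 -> 8
Result: insert 29 as right child of 8
Final tree (level order): [4, None, 33, 8, None, None, 29]


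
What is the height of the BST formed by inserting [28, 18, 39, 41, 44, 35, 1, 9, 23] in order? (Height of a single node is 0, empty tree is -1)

Insertion order: [28, 18, 39, 41, 44, 35, 1, 9, 23]
Tree (level-order array): [28, 18, 39, 1, 23, 35, 41, None, 9, None, None, None, None, None, 44]
Compute height bottom-up (empty subtree = -1):
  height(9) = 1 + max(-1, -1) = 0
  height(1) = 1 + max(-1, 0) = 1
  height(23) = 1 + max(-1, -1) = 0
  height(18) = 1 + max(1, 0) = 2
  height(35) = 1 + max(-1, -1) = 0
  height(44) = 1 + max(-1, -1) = 0
  height(41) = 1 + max(-1, 0) = 1
  height(39) = 1 + max(0, 1) = 2
  height(28) = 1 + max(2, 2) = 3
Height = 3
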